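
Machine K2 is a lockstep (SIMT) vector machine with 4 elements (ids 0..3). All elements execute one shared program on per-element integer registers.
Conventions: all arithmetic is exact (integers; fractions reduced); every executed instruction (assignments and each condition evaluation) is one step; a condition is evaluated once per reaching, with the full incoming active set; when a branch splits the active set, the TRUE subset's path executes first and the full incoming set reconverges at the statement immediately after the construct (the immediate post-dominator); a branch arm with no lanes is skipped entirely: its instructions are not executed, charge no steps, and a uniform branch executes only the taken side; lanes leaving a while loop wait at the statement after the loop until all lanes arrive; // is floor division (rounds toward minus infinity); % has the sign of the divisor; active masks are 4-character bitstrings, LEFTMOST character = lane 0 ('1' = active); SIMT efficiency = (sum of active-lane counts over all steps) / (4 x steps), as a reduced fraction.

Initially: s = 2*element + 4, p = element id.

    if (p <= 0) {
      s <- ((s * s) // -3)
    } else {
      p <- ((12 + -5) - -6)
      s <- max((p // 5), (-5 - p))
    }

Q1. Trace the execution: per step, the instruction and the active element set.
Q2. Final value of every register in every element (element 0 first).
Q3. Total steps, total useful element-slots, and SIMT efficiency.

step 0: eval (p <= 0)                1111
step 1: s <- ((s * s) // -3)         1000
step 2: p <- ((12 + -5) - -6)        0111
step 3: s <- max((p // 5), (-5 - p)) 0111

Answer: 4 steps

s: -6,2,2,2
p: 0,13,13,13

steps = 4; useful = 11; efficiency = 11/16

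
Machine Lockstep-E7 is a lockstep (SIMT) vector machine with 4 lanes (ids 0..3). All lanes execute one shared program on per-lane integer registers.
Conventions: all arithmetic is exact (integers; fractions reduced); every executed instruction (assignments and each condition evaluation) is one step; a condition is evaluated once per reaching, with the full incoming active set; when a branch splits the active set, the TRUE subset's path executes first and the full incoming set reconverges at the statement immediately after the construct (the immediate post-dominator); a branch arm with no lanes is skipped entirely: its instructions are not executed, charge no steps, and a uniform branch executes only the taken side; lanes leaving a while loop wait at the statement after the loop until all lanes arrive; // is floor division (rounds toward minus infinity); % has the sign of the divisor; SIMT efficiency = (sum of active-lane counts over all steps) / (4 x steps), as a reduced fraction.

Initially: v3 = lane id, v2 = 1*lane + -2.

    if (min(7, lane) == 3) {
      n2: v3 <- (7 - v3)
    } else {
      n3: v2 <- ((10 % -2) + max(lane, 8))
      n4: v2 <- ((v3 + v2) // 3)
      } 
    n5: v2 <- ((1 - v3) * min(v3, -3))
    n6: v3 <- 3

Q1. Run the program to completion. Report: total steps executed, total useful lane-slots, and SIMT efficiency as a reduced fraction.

Answer: 6 steps, 19 useful, 19/24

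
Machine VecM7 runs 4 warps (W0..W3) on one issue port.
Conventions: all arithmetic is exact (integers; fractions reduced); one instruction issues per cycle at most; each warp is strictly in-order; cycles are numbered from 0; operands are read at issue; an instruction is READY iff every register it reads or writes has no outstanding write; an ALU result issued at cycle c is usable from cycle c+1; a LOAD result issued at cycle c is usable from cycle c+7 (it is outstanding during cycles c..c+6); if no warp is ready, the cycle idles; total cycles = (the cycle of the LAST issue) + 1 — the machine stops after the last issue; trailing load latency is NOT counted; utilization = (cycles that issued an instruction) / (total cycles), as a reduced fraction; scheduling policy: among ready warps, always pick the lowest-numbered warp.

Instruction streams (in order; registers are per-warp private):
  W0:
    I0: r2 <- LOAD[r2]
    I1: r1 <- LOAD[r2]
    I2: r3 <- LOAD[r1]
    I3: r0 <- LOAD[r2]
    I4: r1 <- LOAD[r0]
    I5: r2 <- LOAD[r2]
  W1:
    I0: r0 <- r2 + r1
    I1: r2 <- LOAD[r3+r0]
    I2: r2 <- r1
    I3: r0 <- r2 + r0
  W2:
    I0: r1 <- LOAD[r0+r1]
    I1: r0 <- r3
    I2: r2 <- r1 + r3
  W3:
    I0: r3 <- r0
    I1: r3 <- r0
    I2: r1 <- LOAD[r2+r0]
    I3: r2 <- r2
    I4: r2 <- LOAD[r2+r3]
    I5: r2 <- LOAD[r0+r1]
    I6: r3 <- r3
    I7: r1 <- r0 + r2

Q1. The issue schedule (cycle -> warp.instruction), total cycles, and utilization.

cycle 0: W0.I0
cycle 1: W1.I0
cycle 2: W1.I1
cycle 3: W2.I0
cycle 4: W2.I1
cycle 5: W3.I0
cycle 6: W3.I1
cycle 7: W0.I1
cycle 8: W3.I2
cycle 9: W1.I2
cycle 10: W1.I3
cycle 11: W2.I2
cycle 12: W3.I3
cycle 13: W3.I4
cycle 14: W0.I2
cycle 15: W0.I3
cycle 16: idle
cycle 17: idle
cycle 18: idle
cycle 19: idle
cycle 20: W3.I5
cycle 21: W3.I6
cycle 22: W0.I4
cycle 23: W0.I5
cycle 24: idle
cycle 25: idle
cycle 26: idle
cycle 27: W3.I7

Answer: 28 cycles, utilization 3/4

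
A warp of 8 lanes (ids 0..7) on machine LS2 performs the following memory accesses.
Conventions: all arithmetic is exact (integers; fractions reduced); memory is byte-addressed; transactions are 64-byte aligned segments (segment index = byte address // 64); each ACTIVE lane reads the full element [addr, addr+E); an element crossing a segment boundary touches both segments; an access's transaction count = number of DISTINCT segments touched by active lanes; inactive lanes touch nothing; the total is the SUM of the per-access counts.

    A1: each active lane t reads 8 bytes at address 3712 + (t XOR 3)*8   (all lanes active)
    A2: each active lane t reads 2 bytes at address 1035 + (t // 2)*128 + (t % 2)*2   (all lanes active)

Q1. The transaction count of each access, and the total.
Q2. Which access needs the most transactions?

A1: 1 transaction
A2: 4 transactions

Answer: 1,4; total 5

Answer: A2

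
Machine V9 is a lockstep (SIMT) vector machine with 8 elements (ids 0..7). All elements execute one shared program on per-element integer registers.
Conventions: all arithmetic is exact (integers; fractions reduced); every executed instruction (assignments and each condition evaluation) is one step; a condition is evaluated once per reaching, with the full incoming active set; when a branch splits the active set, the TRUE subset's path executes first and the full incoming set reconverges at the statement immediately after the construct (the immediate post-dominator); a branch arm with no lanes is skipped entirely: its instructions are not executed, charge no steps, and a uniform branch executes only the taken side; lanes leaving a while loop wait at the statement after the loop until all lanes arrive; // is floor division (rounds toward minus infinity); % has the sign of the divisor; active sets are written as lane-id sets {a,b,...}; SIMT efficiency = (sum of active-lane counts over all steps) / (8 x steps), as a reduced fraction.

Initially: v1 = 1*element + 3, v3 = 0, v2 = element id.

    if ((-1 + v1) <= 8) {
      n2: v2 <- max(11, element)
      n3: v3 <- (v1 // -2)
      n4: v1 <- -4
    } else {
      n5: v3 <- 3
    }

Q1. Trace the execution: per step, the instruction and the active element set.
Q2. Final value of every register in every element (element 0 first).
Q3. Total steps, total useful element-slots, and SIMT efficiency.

step 0: eval ((-1 + v1) <= 8)        {0,1,2,3,4,5,6,7}
step 1: v2 <- max(11, element)       {0,1,2,3,4,5,6}
step 2: v3 <- (v1 // -2)             {0,1,2,3,4,5,6}
step 3: v1 <- -4                     {0,1,2,3,4,5,6}
step 4: v3 <- 3                      {7}

Answer: 5 steps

v1: -4,-4,-4,-4,-4,-4,-4,10
v3: -2,-2,-3,-3,-4,-4,-5,3
v2: 11,11,11,11,11,11,11,7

steps = 5; useful = 30; efficiency = 30/40 = 3/4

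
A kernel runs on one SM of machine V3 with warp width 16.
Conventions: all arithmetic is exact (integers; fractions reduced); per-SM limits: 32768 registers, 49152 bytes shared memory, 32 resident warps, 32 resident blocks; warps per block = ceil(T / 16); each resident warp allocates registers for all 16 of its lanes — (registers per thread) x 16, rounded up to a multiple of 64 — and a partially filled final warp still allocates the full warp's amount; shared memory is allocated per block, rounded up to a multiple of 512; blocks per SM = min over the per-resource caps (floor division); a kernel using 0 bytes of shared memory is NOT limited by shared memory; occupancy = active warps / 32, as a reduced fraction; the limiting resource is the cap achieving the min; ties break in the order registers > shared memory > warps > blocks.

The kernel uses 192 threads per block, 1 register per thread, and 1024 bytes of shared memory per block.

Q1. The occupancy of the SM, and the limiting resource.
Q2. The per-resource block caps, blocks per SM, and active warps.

Answer: occupancy 3/4, limited by warps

registers: 42 blocks
shared memory: 48 blocks
warps: 2 blocks
blocks: 32 blocks

Answer: 2 blocks, 24 active warps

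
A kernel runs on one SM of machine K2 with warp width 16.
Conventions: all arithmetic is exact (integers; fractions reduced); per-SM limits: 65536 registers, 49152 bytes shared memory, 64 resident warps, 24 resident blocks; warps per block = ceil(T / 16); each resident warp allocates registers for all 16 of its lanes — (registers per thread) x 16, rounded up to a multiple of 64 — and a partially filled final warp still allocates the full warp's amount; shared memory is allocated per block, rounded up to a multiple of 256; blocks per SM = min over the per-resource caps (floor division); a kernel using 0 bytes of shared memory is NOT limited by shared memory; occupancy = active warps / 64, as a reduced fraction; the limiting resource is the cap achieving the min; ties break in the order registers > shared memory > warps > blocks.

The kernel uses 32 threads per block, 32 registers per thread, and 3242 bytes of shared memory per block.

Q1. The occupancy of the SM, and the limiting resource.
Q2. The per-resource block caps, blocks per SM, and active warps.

Answer: occupancy 7/16, limited by shared memory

registers: 64 blocks
shared memory: 14 blocks
warps: 32 blocks
blocks: 24 blocks

Answer: 14 blocks, 28 active warps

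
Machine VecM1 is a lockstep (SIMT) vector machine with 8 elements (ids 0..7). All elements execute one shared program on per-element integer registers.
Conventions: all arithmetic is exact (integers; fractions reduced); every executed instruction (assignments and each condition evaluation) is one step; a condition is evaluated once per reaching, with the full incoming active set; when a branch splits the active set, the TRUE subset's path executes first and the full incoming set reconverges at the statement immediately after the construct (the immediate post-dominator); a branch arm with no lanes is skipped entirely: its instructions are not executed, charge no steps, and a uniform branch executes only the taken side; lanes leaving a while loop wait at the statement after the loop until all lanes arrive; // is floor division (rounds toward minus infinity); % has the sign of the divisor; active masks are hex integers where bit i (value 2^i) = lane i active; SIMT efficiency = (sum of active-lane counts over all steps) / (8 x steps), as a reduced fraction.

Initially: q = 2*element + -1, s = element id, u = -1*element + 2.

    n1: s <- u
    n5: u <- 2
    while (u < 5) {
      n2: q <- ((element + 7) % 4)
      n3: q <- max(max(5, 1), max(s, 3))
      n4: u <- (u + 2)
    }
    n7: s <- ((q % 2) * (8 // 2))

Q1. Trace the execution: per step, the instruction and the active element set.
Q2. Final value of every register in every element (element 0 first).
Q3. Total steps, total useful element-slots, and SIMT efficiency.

step 0: s <- u                       0xff
step 1: u <- 2                       0xff
step 2: eval (u < 5)                 0xff
step 3: q <- ((element + 7) % 4)     0xff
step 4: q <- max(max(5, 1), max(s, 3)) 0xff
step 5: u <- (u + 2)                 0xff
step 6: eval (u < 5)                 0xff
step 7: q <- ((element + 7) % 4)     0xff
step 8: q <- max(max(5, 1), max(s, 3)) 0xff
step 9: u <- (u + 2)                 0xff
step 10: eval (u < 5)                 0xff
step 11: s <- ((q % 2) * (8 // 2))    0xff

Answer: 12 steps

q: 5,5,5,5,5,5,5,5
s: 4,4,4,4,4,4,4,4
u: 6,6,6,6,6,6,6,6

steps = 12; useful = 96; efficiency = 96/96 = 1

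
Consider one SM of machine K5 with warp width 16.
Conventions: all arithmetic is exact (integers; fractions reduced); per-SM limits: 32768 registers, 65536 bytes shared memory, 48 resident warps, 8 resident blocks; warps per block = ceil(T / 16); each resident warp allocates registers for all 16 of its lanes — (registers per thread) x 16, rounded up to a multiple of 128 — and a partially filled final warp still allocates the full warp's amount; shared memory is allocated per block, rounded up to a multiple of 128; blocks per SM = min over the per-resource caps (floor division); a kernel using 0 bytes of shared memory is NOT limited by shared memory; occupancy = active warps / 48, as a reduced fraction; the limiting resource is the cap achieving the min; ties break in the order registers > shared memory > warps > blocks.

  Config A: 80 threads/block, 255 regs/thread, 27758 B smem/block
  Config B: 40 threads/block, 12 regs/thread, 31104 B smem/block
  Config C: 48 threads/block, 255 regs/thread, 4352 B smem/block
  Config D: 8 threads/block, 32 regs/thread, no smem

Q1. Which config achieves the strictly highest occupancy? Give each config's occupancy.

occupancies: A 5/48, B 1/8, C 1/8, D 1/6

Answer: D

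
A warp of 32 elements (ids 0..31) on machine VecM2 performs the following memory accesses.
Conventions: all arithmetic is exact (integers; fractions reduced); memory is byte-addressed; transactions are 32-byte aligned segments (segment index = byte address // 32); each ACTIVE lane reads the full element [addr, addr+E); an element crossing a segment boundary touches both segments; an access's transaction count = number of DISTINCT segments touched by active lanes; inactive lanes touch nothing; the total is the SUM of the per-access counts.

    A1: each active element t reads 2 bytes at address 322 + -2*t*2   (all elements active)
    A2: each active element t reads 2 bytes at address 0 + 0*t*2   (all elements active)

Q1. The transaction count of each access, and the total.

A1: 5 transactions
A2: 1 transaction

Answer: 5,1; total 6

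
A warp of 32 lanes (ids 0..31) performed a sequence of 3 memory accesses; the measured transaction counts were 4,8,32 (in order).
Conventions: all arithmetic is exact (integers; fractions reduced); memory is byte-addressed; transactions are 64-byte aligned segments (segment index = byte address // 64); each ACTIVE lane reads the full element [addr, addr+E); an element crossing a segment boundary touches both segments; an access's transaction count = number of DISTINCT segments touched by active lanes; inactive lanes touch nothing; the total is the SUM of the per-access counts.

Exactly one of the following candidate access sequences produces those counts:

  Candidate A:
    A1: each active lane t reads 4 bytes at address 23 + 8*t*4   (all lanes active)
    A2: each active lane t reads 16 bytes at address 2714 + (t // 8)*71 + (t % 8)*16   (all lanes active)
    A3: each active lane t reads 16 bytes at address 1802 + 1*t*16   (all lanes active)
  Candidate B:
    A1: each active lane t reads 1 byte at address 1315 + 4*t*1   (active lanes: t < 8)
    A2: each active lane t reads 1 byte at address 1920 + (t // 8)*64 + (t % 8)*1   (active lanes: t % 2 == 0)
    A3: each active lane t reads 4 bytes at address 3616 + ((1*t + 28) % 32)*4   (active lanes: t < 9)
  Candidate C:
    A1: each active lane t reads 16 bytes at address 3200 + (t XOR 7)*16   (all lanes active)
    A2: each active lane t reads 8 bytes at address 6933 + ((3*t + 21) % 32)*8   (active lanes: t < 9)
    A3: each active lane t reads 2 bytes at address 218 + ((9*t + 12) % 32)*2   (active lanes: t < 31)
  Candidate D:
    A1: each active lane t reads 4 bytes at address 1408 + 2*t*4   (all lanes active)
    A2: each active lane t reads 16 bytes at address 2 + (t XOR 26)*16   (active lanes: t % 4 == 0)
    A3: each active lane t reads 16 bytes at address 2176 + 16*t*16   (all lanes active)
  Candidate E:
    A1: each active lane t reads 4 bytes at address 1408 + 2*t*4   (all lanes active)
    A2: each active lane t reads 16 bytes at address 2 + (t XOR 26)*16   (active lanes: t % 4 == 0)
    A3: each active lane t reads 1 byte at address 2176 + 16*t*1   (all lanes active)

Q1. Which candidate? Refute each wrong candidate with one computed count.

A: A1 gives 16 transactions, not 4
B: A1 gives 1 transaction, not 4
C: A1 gives 8 transactions, not 4
E: A3 gives 8 transactions, not 32
D: all counts match (4,8,32)

Answer: D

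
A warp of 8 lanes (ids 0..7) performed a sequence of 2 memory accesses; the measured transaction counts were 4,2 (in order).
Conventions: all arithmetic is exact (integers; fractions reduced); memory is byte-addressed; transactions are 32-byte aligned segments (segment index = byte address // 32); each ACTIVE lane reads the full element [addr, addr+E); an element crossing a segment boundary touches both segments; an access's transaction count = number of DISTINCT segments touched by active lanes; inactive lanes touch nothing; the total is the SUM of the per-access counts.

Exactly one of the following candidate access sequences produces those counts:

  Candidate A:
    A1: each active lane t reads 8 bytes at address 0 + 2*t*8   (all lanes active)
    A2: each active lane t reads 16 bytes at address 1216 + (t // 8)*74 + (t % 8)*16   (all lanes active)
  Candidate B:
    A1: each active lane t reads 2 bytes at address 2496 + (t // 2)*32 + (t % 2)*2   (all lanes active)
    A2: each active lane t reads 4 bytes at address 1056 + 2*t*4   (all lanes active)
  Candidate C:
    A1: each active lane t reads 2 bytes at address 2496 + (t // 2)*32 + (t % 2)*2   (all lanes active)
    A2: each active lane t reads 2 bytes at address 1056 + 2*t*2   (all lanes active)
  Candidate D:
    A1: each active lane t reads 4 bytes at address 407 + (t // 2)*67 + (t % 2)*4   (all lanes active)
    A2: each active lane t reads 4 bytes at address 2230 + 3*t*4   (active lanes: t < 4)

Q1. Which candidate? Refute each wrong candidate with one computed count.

A: A2 gives 4 transactions, not 2
C: A2 gives 1 transaction, not 2
D: A1 gives 6 transactions, not 4
B: all counts match (4,2)

Answer: B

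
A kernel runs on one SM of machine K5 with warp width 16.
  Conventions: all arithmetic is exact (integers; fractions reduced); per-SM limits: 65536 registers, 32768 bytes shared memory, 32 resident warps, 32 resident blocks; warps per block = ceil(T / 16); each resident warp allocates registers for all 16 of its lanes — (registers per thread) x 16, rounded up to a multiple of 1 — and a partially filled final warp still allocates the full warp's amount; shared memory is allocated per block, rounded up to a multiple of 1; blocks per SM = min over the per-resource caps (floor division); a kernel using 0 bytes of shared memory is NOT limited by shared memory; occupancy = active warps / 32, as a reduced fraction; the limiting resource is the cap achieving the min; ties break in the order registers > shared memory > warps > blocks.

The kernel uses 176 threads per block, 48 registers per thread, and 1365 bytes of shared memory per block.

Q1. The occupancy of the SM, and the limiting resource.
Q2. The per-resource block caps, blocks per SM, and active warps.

Answer: occupancy 11/16, limited by warps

registers: 7 blocks
shared memory: 24 blocks
warps: 2 blocks
blocks: 32 blocks

Answer: 2 blocks, 22 active warps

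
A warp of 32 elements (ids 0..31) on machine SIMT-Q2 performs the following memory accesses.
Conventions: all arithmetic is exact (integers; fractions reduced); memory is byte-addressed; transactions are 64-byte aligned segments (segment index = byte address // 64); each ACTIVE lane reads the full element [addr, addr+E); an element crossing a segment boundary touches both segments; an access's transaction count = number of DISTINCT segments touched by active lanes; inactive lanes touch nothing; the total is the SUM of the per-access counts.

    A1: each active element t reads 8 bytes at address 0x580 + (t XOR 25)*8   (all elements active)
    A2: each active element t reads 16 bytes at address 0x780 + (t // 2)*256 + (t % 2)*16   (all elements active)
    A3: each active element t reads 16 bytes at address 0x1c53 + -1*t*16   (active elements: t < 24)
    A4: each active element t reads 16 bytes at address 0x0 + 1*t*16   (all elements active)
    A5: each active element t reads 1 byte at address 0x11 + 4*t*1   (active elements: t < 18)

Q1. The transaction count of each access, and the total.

A1: 4 transactions
A2: 16 transactions
A3: 7 transactions
A4: 8 transactions
A5: 2 transactions

Answer: 4,16,7,8,2; total 37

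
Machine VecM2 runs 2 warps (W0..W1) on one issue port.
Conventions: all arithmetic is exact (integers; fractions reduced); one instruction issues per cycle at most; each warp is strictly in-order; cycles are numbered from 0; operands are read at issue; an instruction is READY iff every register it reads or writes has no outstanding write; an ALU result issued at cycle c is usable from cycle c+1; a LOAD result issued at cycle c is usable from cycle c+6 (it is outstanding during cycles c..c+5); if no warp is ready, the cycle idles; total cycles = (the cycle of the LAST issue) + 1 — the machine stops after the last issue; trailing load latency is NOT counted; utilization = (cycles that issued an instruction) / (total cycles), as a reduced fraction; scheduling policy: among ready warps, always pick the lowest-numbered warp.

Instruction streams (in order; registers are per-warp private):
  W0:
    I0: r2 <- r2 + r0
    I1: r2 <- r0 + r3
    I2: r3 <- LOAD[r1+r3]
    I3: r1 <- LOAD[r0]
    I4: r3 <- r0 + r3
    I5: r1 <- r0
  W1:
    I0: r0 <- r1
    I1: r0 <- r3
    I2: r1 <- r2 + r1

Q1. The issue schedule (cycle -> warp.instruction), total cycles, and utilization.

cycle 0: W0.I0
cycle 1: W0.I1
cycle 2: W0.I2
cycle 3: W0.I3
cycle 4: W1.I0
cycle 5: W1.I1
cycle 6: W1.I2
cycle 7: idle
cycle 8: W0.I4
cycle 9: W0.I5

Answer: 10 cycles, utilization 9/10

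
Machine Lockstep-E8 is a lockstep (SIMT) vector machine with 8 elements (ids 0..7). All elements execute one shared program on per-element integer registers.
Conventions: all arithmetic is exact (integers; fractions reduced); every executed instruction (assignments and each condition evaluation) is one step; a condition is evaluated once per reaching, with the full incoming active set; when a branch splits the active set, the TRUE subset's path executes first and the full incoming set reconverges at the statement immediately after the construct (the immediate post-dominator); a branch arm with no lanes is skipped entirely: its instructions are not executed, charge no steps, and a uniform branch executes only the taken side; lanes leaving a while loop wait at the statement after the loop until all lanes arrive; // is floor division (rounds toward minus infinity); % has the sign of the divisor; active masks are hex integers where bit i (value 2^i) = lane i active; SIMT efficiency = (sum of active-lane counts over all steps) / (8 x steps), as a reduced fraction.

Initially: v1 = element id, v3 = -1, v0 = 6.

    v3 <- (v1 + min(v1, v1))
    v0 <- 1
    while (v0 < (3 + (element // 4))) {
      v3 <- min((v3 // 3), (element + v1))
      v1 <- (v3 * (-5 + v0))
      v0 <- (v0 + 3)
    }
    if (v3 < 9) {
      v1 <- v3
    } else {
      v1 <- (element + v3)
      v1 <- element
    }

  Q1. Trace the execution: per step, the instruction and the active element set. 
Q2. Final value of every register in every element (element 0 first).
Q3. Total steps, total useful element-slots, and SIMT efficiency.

step 0: v3 <- (v1 + min(v1, v1))     0xff
step 1: v0 <- 1                      0xff
step 2: eval (v0 < (3 + (element // 4))) 0xff
step 3: v3 <- min((v3 // 3), (element + v1)) 0xff
step 4: v1 <- (v3 * (-5 + v0))       0xff
step 5: v0 <- (v0 + 3)               0xff
step 6: eval (v0 < (3 + (element // 4))) 0xff
step 7: eval (v3 < 9)                0xff
step 8: v1 <- v3                     0xff

Answer: 9 steps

v1: 0,0,1,2,2,3,4,4
v3: 0,0,1,2,2,3,4,4
v0: 4,4,4,4,4,4,4,4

steps = 9; useful = 72; efficiency = 72/72 = 1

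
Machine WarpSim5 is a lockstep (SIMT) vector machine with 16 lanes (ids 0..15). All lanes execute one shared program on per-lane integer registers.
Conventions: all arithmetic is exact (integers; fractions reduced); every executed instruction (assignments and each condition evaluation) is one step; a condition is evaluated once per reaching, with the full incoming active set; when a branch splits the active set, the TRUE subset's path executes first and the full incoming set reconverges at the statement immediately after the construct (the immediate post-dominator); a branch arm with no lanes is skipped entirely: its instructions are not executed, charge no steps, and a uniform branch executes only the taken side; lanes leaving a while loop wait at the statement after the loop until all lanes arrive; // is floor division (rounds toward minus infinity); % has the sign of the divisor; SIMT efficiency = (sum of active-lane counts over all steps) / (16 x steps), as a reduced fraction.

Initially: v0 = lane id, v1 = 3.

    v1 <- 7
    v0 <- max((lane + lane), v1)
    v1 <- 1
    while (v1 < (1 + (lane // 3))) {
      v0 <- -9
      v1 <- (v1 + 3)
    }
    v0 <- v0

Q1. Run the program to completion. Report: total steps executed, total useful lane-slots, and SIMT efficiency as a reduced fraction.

Answer: 11 steps, 131 useful, 131/176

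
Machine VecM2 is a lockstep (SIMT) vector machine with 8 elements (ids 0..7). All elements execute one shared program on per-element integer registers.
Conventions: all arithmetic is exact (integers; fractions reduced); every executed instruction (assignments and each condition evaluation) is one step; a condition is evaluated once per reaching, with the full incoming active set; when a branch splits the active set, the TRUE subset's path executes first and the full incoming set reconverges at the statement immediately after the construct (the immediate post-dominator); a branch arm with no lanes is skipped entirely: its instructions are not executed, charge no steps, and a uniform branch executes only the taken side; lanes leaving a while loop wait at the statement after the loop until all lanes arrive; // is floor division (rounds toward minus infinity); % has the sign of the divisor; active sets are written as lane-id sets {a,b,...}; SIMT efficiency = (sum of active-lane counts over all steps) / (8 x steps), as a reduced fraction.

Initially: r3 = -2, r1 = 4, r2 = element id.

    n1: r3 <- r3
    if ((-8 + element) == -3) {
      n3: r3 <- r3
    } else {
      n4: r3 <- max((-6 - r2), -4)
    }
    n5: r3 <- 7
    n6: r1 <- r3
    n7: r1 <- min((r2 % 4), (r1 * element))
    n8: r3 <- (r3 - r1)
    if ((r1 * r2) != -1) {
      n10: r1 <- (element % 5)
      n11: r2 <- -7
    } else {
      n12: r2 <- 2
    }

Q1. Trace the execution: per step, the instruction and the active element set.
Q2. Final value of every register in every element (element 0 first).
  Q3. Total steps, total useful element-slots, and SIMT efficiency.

step 0: r3 <- r3                     {0,1,2,3,4,5,6,7}
step 1: eval ((-8 + element) == -3)  {0,1,2,3,4,5,6,7}
step 2: r3 <- r3                     {5}
step 3: r3 <- max((-6 - r2), -4)     {0,1,2,3,4,6,7}
step 4: r3 <- 7                      {0,1,2,3,4,5,6,7}
step 5: r1 <- r3                     {0,1,2,3,4,5,6,7}
step 6: r1 <- min((r2 % 4), (r1 * element)) {0,1,2,3,4,5,6,7}
step 7: r3 <- (r3 - r1)              {0,1,2,3,4,5,6,7}
step 8: eval ((r1 * r2) != -1)       {0,1,2,3,4,5,6,7}
step 9: r1 <- (element % 5)          {0,1,2,3,4,5,6,7}
step 10: r2 <- -7                     {0,1,2,3,4,5,6,7}

Answer: 11 steps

r3: 7,6,5,4,7,6,5,4
r1: 0,1,2,3,4,0,1,2
r2: -7,-7,-7,-7,-7,-7,-7,-7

steps = 11; useful = 80; efficiency = 80/88 = 10/11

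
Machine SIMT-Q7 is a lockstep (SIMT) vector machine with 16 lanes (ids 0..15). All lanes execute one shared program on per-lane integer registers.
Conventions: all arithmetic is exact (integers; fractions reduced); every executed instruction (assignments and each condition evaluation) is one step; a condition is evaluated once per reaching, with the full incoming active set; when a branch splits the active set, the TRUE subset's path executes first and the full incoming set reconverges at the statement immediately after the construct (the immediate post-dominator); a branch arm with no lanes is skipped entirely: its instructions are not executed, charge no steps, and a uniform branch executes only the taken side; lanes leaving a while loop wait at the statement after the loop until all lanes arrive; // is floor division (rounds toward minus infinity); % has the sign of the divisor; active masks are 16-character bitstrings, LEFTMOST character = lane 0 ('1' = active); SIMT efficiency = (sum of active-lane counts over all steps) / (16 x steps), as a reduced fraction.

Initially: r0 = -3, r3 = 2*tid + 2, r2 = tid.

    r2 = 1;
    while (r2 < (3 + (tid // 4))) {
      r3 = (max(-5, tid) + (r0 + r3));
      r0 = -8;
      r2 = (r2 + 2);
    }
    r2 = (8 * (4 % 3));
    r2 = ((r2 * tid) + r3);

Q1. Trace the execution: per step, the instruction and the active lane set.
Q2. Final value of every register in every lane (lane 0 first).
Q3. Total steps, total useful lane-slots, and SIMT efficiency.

step 0: r2 <- 1                      1111111111111111
step 1: eval (r2 < (3 + (tid // 4))) 1111111111111111
step 2: r3 <- (max(-5, tid) + (r0 + r3)) 1111111111111111
step 3: r0 <- -8                     1111111111111111
step 4: r2 <- (r2 + 2)               1111111111111111
step 5: eval (r2 < (3 + (tid // 4))) 1111111111111111
step 6: r3 <- (max(-5, tid) + (r0 + r3)) 0000111111111111
step 7: r0 <- -8                     0000111111111111
step 8: r2 <- (r2 + 2)               0000111111111111
step 9: eval (r2 < (3 + (tid // 4))) 0000111111111111
step 10: r3 <- (max(-5, tid) + (r0 + r3)) 0000000000001111
step 11: r0 <- -8                     0000000000001111
step 12: r2 <- (r2 + 2)               0000000000001111
step 13: eval (r2 < (3 + (tid // 4))) 0000000000001111
step 14: r2 <- (8 * (4 % 3))          1111111111111111
step 15: r2 <- ((r2 * tid) + r3)      1111111111111111

Answer: 16 steps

r0: -8,-8,-8,-8,-8,-8,-8,-8,-8,-8,-8,-8,-8,-8,-8,-8
r3: -1,2,5,8,7,11,15,19,23,27,31,35,43,48,53,58
r2: -1,10,21,32,39,51,63,75,87,99,111,123,139,152,165,178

steps = 16; useful = 192; efficiency = 192/256 = 3/4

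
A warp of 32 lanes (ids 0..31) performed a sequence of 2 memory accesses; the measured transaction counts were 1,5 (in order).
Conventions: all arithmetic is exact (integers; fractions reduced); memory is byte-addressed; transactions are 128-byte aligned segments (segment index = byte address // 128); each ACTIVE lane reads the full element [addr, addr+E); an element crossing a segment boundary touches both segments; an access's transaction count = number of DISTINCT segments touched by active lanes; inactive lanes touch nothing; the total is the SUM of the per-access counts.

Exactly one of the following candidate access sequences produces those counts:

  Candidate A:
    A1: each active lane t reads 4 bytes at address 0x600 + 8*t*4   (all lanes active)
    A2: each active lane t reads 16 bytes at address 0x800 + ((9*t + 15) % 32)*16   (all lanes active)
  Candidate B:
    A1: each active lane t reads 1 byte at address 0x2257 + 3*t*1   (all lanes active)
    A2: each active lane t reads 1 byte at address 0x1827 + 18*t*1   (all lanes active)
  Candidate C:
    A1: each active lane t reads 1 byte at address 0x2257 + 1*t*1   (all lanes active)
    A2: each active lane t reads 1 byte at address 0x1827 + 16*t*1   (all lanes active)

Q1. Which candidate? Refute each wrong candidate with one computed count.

A: A1 gives 8 transactions, not 1
B: A1 gives 2 transactions, not 1
C: all counts match (1,5)

Answer: C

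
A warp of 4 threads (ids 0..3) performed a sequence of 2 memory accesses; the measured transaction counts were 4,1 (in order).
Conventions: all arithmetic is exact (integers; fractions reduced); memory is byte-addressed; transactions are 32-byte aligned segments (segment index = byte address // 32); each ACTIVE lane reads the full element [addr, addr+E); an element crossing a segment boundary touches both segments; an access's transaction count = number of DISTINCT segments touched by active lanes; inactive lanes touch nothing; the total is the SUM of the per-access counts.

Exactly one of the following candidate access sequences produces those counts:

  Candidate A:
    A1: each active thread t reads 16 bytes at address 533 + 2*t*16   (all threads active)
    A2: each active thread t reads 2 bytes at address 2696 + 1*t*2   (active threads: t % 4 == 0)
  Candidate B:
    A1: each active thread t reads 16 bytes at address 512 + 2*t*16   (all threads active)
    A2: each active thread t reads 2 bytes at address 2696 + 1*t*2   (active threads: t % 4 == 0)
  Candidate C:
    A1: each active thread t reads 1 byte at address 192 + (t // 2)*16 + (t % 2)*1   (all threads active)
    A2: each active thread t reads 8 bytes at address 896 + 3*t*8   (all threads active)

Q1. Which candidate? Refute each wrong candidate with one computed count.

A: A1 gives 5 transactions, not 4
C: A1 gives 1 transaction, not 4
B: all counts match (4,1)

Answer: B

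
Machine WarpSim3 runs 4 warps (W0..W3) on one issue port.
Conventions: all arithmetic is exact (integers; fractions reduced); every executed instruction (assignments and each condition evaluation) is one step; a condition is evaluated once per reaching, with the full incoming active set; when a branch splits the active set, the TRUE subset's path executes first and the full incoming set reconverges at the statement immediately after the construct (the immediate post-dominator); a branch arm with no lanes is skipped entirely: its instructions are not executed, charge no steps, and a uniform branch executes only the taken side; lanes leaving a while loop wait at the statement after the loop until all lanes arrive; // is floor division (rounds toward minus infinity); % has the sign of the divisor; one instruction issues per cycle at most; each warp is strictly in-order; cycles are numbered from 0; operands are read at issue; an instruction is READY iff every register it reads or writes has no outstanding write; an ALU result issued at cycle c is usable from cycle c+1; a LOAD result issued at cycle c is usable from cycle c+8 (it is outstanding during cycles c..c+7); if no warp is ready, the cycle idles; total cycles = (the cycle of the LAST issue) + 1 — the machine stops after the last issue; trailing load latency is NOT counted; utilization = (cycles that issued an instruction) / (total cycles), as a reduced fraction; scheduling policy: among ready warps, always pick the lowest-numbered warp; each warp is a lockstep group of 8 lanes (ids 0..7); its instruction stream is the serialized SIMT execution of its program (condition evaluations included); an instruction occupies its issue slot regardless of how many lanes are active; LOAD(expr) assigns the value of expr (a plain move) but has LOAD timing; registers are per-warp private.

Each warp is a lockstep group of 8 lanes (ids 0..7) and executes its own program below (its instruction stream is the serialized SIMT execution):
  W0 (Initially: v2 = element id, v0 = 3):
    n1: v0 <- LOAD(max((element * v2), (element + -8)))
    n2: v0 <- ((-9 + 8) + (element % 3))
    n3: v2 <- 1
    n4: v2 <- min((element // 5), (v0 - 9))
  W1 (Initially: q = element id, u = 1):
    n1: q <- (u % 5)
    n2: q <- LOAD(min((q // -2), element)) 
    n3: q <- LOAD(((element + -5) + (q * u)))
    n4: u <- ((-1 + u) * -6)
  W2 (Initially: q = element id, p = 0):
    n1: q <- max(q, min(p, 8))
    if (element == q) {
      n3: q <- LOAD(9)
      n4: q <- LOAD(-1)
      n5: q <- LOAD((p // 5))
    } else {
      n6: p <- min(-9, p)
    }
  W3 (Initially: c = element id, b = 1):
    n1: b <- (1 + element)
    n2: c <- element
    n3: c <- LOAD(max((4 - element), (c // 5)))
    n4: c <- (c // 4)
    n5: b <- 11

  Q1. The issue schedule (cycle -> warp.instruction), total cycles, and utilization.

cycle 0: W0.I0
cycle 1: W1.I0
cycle 2: W1.I1
cycle 3: W2.I0
cycle 4: W2.I1
cycle 5: W2.I2
cycle 6: W3.I0
cycle 7: W3.I1
cycle 8: W0.I1
cycle 9: W0.I2
cycle 10: W0.I3
cycle 11: W1.I2
cycle 12: W1.I3
cycle 13: W2.I3
cycle 14: W3.I2
cycle 15: idle
cycle 16: idle
cycle 17: idle
cycle 18: idle
cycle 19: idle
cycle 20: idle
cycle 21: W2.I4
cycle 22: W3.I3
cycle 23: W3.I4

Answer: 24 cycles, utilization 3/4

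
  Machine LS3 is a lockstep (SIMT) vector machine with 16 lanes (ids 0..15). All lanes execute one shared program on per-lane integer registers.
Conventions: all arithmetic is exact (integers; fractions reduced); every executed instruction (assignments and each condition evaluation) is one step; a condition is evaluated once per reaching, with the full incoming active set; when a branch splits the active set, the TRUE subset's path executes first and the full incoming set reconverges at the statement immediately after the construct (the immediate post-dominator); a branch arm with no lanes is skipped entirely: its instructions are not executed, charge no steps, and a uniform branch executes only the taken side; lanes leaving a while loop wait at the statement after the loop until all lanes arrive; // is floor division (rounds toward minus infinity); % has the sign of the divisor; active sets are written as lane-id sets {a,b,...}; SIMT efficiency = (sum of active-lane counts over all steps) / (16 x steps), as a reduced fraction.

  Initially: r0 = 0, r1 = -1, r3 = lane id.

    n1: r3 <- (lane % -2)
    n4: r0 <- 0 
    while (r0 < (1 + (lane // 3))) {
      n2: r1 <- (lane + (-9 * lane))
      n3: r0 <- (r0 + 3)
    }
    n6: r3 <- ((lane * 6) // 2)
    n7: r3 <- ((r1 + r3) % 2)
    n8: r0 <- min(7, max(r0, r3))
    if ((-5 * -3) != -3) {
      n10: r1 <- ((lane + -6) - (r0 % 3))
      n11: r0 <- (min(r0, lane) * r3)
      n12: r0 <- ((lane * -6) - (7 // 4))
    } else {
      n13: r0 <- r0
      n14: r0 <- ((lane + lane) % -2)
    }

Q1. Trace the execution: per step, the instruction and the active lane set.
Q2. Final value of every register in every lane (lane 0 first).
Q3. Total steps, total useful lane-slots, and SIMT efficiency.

step 0: r3 <- (lane % -2)            {0,1,2,3,4,5,6,7,8,9,10,11,12,13,14,15}
step 1: r0 <- 0                      {0,1,2,3,4,5,6,7,8,9,10,11,12,13,14,15}
step 2: eval (r0 < (1 + (lane // 3))) {0,1,2,3,4,5,6,7,8,9,10,11,12,13,14,15}
step 3: r1 <- (lane + (-9 * lane))   {0,1,2,3,4,5,6,7,8,9,10,11,12,13,14,15}
step 4: r0 <- (r0 + 3)               {0,1,2,3,4,5,6,7,8,9,10,11,12,13,14,15}
step 5: eval (r0 < (1 + (lane // 3))) {0,1,2,3,4,5,6,7,8,9,10,11,12,13,14,15}
step 6: r1 <- (lane + (-9 * lane))   {9,10,11,12,13,14,15}
step 7: r0 <- (r0 + 3)               {9,10,11,12,13,14,15}
step 8: eval (r0 < (1 + (lane // 3))) {9,10,11,12,13,14,15}
step 9: r3 <- ((lane * 6) // 2)      {0,1,2,3,4,5,6,7,8,9,10,11,12,13,14,15}
step 10: r3 <- ((r1 + r3) % 2)        {0,1,2,3,4,5,6,7,8,9,10,11,12,13,14,15}
step 11: r0 <- min(7, max(r0, r3))    {0,1,2,3,4,5,6,7,8,9,10,11,12,13,14,15}
step 12: eval ((-5 * -3) != -3)       {0,1,2,3,4,5,6,7,8,9,10,11,12,13,14,15}
step 13: r1 <- ((lane + -6) - (r0 % 3)) {0,1,2,3,4,5,6,7,8,9,10,11,12,13,14,15}
step 14: r0 <- (min(r0, lane) * r3)   {0,1,2,3,4,5,6,7,8,9,10,11,12,13,14,15}
step 15: r0 <- ((lane * -6) - (7 // 4)) {0,1,2,3,4,5,6,7,8,9,10,11,12,13,14,15}

Answer: 16 steps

r0: -1,-7,-13,-19,-25,-31,-37,-43,-49,-55,-61,-67,-73,-79,-85,-91
r1: -6,-5,-4,-3,-2,-1,0,1,2,3,4,5,6,7,8,9
r3: 0,1,0,1,0,1,0,1,0,1,0,1,0,1,0,1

steps = 16; useful = 229; efficiency = 229/256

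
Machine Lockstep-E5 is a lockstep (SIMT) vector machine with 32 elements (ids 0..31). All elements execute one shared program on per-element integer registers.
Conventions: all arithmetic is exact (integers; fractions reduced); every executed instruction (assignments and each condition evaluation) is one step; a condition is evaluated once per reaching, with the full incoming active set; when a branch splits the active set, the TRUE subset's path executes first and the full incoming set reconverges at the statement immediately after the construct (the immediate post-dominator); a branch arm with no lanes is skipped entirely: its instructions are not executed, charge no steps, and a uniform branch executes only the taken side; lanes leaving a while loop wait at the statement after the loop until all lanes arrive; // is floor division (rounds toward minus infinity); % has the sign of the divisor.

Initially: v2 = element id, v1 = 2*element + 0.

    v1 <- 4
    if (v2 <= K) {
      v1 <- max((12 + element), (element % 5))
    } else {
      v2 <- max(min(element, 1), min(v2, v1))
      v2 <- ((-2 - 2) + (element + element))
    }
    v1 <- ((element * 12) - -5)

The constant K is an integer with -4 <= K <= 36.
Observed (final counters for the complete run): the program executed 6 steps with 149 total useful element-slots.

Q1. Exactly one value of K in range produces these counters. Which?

Answer: K = 10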